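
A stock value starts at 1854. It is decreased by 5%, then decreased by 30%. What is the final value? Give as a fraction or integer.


Start: 1854
Step 1: decrease by 5% => multiply by 95/100
  1854 * 95/100 = 17613/10
Step 2: decrease by 30% => multiply by 70/100
  17613/10 * 70/100 = 123291/100
Final value = 123291/100

123291/100


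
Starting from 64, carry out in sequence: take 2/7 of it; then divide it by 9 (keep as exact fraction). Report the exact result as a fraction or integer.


Start with 64.
Step 1: Take 2/7: 64 * 2/7 = 128/7
Step 2: Divide by 9: 128/7 / 9 = 128/63
Final result = 128/63

128/63


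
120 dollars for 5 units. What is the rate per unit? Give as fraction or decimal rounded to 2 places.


Total dollars = 120
Number of units = 5
Unit rate = 120 / 5
= 24 dollars per unit

24


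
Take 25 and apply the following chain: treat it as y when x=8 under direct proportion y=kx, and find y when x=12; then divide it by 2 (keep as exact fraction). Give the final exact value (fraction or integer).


Start with 25.
Step 1: Direct prop: k = (25)/8; new y = k*12 = 25*12/8 = 75/2
Step 2: Divide by 2: 75/2 / 2 = 75/4
Final result = 75/4

75/4


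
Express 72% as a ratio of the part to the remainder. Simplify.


Part = 72%, Remainder = 28%
Ratio = 72:28
GCD(72, 28) = 4
Simplify: 18:7 = 18:7

18:7


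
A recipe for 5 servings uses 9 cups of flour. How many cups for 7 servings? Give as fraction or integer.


Original: 9 cups for 5 servings
Target servings = 7
Scaling factor = 7/5
New amount = 9 * 7/5
= 63/5
= 63/5 cups

63/5


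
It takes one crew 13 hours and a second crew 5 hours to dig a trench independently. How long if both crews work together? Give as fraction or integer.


Rate of A = 1/13 job per hour
Rate of B = 1/5 job per hour
Combined rate = 1/13 + 1/5
Find common denominator: (5 + 13)/(13*5) = 18/65
Combined rate = 18/65 job per hour
Time together = 1 / (18/65) = 65/18 hours

65/18


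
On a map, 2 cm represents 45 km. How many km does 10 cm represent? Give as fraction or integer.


Map scale: 2 cm = 45 km
Measured distance on map = 10 cm
Set up proportion: 10 * 45 / 2
= 450 / 2
= 225 km

225


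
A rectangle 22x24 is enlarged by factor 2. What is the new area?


Original dimensions: 22 x 24
Enlargement factor = 2
New width = 22 * 2 = 44
New height = 24 * 2 = 48
New area = 44 * 48 = 2112

2112


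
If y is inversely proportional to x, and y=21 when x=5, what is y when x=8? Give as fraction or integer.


Inverse proportion: y = k/x
Find k: k = 5 * 21 = 105
Compute y at x=8: y = 105/8
y = 105/8

105/8


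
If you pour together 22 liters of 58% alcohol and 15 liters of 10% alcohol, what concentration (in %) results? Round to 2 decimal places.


Solute in mixture 1 = 58% of 22 L = 22*58/100 = 319/25 L
Solute in mixture 2 = 10% of 15 L = 15*10/100 = 3/2 L
Total solute = 319/25 + 3/2 = 713/50 L
Total volume = 22 + 15 = 37 L
Final concentration = 713/50/37 * 100 = 38.54%

38.54


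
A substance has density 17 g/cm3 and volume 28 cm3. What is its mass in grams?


Using mass = density * volume
Density = 17 g/cm3
Volume = 28 cm3
Mass = 17 * 28
= 476 g

476


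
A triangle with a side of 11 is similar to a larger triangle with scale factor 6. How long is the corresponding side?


Similar triangles have proportional sides
Scale factor = 6
Smaller side = 11
Corresponding larger side = 11 * 6
= 66

66


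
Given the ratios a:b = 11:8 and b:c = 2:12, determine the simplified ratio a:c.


Given a:b = 11:8 and b:c = 2:12
Make b consistent. Multiply first ratio by 2: a:b = 22:16
Multiply second ratio by 8: b:c = 16:96
Now b = 16 in both, so a:b:c = 22:16:96
Therefore a:c = 22:96
Simplify by GCD: a:c = 11:48

11:48


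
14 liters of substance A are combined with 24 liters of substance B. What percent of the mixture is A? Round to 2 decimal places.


Volume of A = 14 L
Volume of B = 24 L
Total volume = 14 + 24 = 38 L
Percentage of A = (14/38) * 100
= 36.84%

36.84


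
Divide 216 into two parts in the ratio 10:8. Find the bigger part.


Total parts = 10 + 8 = 18
Value per part = 216 / 18 = 12
First share = 10 * 12 = 120
Second share = 8 * 12 = 96
Larger share = 120

120


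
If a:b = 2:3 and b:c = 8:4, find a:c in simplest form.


Given a:b = 2:3 and b:c = 8:4
Make b consistent. Multiply first ratio by 8: a:b = 16:24
Multiply second ratio by 3: b:c = 24:12
Now b = 24 in both, so a:b:c = 16:24:12
Therefore a:c = 16:12
Simplify by GCD: a:c = 4:3

4:3


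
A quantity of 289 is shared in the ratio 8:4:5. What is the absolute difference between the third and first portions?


Total parts = 8 + 4 + 5 = 17
Value per part = 289 / 17 = 17
Shares: 8*17=136, 4*17=68, 5*17=85
Third share = 85, first share = 136
Difference = |85 - 136| = 51

51


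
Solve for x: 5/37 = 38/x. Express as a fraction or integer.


Setting up: 5/37 = 38/x
Cross multiply: 5 * x = 37 * 38
5x = 1406
x = 1406/5
x = 1406/5

1406/5


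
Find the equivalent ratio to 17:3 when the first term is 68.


Original ratio: 17:3
First term target: 68
Scale factor = 68 / 17 = 4
Multiply second term: 3 * 4 = 12
Equivalent ratio = 68:12

68:12


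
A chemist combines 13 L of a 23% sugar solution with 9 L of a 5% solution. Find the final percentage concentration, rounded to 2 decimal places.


Solute in mixture 1 = 23% of 13 L = 13*23/100 = 299/100 L
Solute in mixture 2 = 5% of 9 L = 9*5/100 = 9/20 L
Total solute = 299/100 + 9/20 = 86/25 L
Total volume = 13 + 9 = 22 L
Final concentration = 86/25/22 * 100 = 15.64%

15.64


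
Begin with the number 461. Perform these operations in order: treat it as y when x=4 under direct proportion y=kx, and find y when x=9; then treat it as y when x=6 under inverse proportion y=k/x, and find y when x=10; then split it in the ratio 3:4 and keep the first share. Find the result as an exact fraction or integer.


Start with 461.
Step 1: Direct prop: k = (461)/4; new y = k*9 = 461*9/4 = 4149/4
Step 2: Inverse prop: k = (4149/4)*6; new y = k/10 = 4149/4*6/10 = 12447/20
Step 3: Split 3:4, first share = 12447/20 * 3/7 = 37341/140
Final result = 37341/140

37341/140


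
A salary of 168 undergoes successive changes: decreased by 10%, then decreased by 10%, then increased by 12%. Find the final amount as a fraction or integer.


Start: 168
Step 1: decrease by 10% => multiply by 90/100
  168 * 90/100 = 756/5
Step 2: decrease by 10% => multiply by 90/100
  756/5 * 90/100 = 3402/25
Step 3: increase by 12% => multiply by 112/100
  3402/25 * 112/100 = 95256/625
Final value = 95256/625

95256/625


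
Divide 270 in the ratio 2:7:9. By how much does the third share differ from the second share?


Total parts = 2 + 7 + 9 = 18
Value per part = 270 / 18 = 15
Shares: 2*15=30, 7*15=105, 9*15=135
Third share = 135, second share = 105
Difference = |135 - 105| = 30

30


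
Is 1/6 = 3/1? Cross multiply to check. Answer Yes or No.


Cross multiply to check 1/6 = 3/1
Left cross product: 1 * 1 = 1
Right cross product: 6 * 3 = 18
1 != 18
Not equal, so proportions differ => No

No


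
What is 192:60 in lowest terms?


Find GCD(192, 60)
GCD = 12
Divide both by 12: 192/12 = 16, 60/12 = 5
Simplified ratio = 16:5

16:5


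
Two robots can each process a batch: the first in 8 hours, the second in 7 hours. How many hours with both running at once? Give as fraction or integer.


Rate of A = 1/8 job per hour
Rate of B = 1/7 job per hour
Combined rate = 1/8 + 1/7
Find common denominator: (7 + 8)/(8*7) = 15/56
Combined rate = 15/56 job per hour
Time together = 1 / (15/56) = 56/15 hours

56/15


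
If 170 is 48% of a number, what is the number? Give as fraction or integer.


Given: 170 is 48% of the whole
Set up: 170 = 48/100 * whole
whole = 170 * 100 / 48
whole = 17000 / 48
whole = 2125/6

2125/6


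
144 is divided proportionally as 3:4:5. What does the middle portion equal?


Ratio = 3:4:5
Total parts = 3 + 4 + 5 = 12
Value per part = 144 / 12 = 12
First share = 3 * 12 = 36
Middle share = 4 * 12 = 48
Third share = 5 * 12 = 60

48


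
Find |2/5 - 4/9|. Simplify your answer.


Simplify: 2/5 = 2/5 and 4/9 = 4/9
Find common denominator: LCD = 45
Convert: 18/45 and 20/45
Difference = |18 - 20|/45 = 2/45
Simplified = 2/45

2/45


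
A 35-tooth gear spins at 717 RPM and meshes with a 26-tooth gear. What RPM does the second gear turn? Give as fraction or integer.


Gear ratio: teeth_A * RPM_A = teeth_B * RPM_B
35 * 717 = 26 * RPM_B
25095 = 26 * RPM_B
RPM_B = 25095 / 26
RPM_B = 25095/26

25095/26


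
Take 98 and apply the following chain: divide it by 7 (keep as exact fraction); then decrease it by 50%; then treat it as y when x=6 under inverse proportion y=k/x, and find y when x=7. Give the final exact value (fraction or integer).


Start with 98.
Step 1: Divide by 7: 98 / 7 = 14
Step 2: Decrease by 50%: 14 * 50/100 = 7
Step 3: Inverse prop: k = (7)*6; new y = k/7 = 7*6/7 = 6
Final result = 6

6


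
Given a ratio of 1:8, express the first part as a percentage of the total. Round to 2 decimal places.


Total parts = 1 + 8 = 9
First part fraction = 1/9
Percentage = (1/9) * 100
= 0.111111 * 100
= 11.11%

11.11


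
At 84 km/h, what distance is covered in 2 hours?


Using distance = speed * time
Speed = 84 km/h
Time = 2 hours
Distance = 84 * 2
= 168 km

168


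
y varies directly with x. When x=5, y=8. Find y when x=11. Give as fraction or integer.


Direct proportion: y = kx
Find k: k = 8/5 = 8/5
Compute y at x=11: y = 8/5 * 11
y = 88/5

88/5


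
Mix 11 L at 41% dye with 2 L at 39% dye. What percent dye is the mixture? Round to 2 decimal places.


Solute in mixture 1 = 41% of 11 L = 11*41/100 = 451/100 L
Solute in mixture 2 = 39% of 2 L = 2*39/100 = 39/50 L
Total solute = 451/100 + 39/50 = 529/100 L
Total volume = 11 + 2 = 13 L
Final concentration = 529/100/13 * 100 = 40.69%

40.69


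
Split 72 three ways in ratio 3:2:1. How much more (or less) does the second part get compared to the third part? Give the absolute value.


Total parts = 3 + 2 + 1 = 6
Value per part = 72 / 6 = 12
Shares: 3*12=36, 2*12=24, 1*12=12
Second share = 24, third share = 12
Difference = |24 - 12| = 12

12


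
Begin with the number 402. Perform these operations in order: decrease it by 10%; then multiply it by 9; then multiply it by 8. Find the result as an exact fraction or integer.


Start with 402.
Step 1: Decrease by 10%: 402 * 90/100 = 1809/5
Step 2: Multiply by 9: 1809/5 * 9 = 16281/5
Step 3: Multiply by 8: 16281/5 * 8 = 130248/5
Final result = 130248/5

130248/5


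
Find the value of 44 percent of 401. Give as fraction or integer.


Compute 44% of 401
Convert percentage: 44% = 44/100
Multiply: 401 * 44/100
= 17644/100
= 4411/25

4411/25


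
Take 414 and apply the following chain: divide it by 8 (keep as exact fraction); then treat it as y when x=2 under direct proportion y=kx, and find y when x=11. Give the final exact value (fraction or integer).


Start with 414.
Step 1: Divide by 8: 414 / 8 = 207/4
Step 2: Direct prop: k = (207/4)/2; new y = k*11 = 207/4*11/2 = 2277/8
Final result = 2277/8

2277/8


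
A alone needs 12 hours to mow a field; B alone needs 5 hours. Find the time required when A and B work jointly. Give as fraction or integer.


Rate of A = 1/12 job per hour
Rate of B = 1/5 job per hour
Combined rate = 1/12 + 1/5
Find common denominator: (5 + 12)/(12*5) = 17/60
Combined rate = 17/60 job per hour
Time together = 1 / (17/60) = 60/17 hours

60/17


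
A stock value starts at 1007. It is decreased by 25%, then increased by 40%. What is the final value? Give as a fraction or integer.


Start: 1007
Step 1: decrease by 25% => multiply by 75/100
  1007 * 75/100 = 3021/4
Step 2: increase by 40% => multiply by 140/100
  3021/4 * 140/100 = 21147/20
Final value = 21147/20

21147/20


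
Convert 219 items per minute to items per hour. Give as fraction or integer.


Converting from per minute to per hour
Rate = 219 items per minute
Multiply by 60: 219 * 60
= 13140 items per hour

13140


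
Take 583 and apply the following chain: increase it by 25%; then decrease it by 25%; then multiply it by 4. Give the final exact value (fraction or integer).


Start with 583.
Step 1: Increase by 25%: 583 * 125/100 = 2915/4
Step 2: Decrease by 25%: 2915/4 * 75/100 = 8745/16
Step 3: Multiply by 4: 8745/16 * 4 = 8745/4
Final result = 8745/4

8745/4


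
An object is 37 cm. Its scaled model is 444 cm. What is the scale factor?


Original length = 37 cm
Scaled length = 444 cm
Scale factor = 444 / 37
= 12

12


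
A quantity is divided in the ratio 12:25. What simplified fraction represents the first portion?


Total parts = 12 + 25 = 37
First part fraction = 12/37
Simplify: 12/37 = 12/37

12/37


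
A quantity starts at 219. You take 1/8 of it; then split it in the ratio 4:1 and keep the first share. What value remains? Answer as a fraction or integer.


Start with 219.
Step 1: Take 1/8: 219 * 1/8 = 219/8
Step 2: Split 4:1, first share = 219/8 * 4/5 = 219/10
Final result = 219/10

219/10


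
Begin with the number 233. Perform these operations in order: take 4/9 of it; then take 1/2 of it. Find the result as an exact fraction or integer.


Start with 233.
Step 1: Take 4/9: 233 * 4/9 = 932/9
Step 2: Take 1/2: 932/9 * 1/2 = 466/9
Final result = 466/9

466/9


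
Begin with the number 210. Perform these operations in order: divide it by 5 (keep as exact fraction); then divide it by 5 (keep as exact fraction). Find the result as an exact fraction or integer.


Start with 210.
Step 1: Divide by 5: 210 / 5 = 42
Step 2: Divide by 5: 42 / 5 = 42/5
Final result = 42/5

42/5


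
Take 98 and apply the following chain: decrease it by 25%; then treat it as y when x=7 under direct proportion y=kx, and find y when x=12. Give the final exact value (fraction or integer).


Start with 98.
Step 1: Decrease by 25%: 98 * 75/100 = 147/2
Step 2: Direct prop: k = (147/2)/7; new y = k*12 = 147/2*12/7 = 126
Final result = 126

126


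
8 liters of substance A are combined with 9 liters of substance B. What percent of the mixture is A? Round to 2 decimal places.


Volume of A = 8 L
Volume of B = 9 L
Total volume = 8 + 9 = 17 L
Percentage of A = (8/17) * 100
= 47.06%

47.06


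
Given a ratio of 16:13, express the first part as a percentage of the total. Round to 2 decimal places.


Total parts = 16 + 13 = 29
First part fraction = 16/29
Percentage = (16/29) * 100
= 0.551724 * 100
= 55.17%

55.17


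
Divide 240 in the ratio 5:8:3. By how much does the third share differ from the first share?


Total parts = 5 + 8 + 3 = 16
Value per part = 240 / 16 = 15
Shares: 5*15=75, 8*15=120, 3*15=45
Third share = 45, first share = 75
Difference = |45 - 75| = 30

30


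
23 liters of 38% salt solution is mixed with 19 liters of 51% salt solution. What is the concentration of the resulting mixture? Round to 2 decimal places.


Solute in mixture 1 = 38% of 23 L = 23*38/100 = 437/50 L
Solute in mixture 2 = 51% of 19 L = 19*51/100 = 969/100 L
Total solute = 437/50 + 969/100 = 1843/100 L
Total volume = 23 + 19 = 42 L
Final concentration = 1843/100/42 * 100 = 43.88%

43.88


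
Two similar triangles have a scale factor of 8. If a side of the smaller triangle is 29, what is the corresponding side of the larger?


Similar triangles have proportional sides
Scale factor = 8
Smaller side = 29
Corresponding larger side = 29 * 8
= 232

232


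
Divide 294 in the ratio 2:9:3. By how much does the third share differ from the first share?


Total parts = 2 + 9 + 3 = 14
Value per part = 294 / 14 = 21
Shares: 2*21=42, 9*21=189, 3*21=63
Third share = 63, first share = 42
Difference = |63 - 42| = 21

21


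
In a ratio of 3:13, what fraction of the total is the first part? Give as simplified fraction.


Total parts = 3 + 13 = 16
First part fraction = 3/16
Simplify: 3/16 = 3/16

3/16


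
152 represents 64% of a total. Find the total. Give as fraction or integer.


Given: 152 is 64% of the whole
Set up: 152 = 64/100 * whole
whole = 152 * 100 / 64
whole = 15200 / 64
whole = 475/2

475/2


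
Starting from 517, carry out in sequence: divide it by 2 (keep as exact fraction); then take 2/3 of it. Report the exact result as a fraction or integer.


Start with 517.
Step 1: Divide by 2: 517 / 2 = 517/2
Step 2: Take 2/3: 517/2 * 2/3 = 517/3
Final result = 517/3

517/3


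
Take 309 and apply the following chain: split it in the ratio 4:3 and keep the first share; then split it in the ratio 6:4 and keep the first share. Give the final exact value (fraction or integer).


Start with 309.
Step 1: Split 4:3, first share = 309 * 4/7 = 1236/7
Step 2: Split 6:4, first share = 1236/7 * 6/10 = 3708/35
Final result = 3708/35

3708/35


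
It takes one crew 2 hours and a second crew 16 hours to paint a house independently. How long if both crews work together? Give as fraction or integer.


Rate of A = 1/2 job per hour
Rate of B = 1/16 job per hour
Combined rate = 1/2 + 1/16
Find common denominator: (16 + 2)/(2*16) = 18/32
Combined rate = 9/16 job per hour
Time together = 1 / (9/16) = 16/9 hours

16/9


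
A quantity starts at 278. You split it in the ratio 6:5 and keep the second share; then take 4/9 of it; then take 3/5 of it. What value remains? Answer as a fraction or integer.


Start with 278.
Step 1: Split 6:5, second share = 278 * 5/11 = 1390/11
Step 2: Take 4/9: 1390/11 * 4/9 = 5560/99
Step 3: Take 3/5: 5560/99 * 3/5 = 1112/33
Final result = 1112/33

1112/33


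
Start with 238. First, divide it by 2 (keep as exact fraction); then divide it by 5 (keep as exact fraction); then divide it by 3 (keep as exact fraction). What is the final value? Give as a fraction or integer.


Start with 238.
Step 1: Divide by 2: 238 / 2 = 119
Step 2: Divide by 5: 119 / 5 = 119/5
Step 3: Divide by 3: 119/5 / 3 = 119/15
Final result = 119/15

119/15


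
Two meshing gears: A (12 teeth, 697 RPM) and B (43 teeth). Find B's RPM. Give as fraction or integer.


Gear ratio: teeth_A * RPM_A = teeth_B * RPM_B
12 * 697 = 43 * RPM_B
8364 = 43 * RPM_B
RPM_B = 8364 / 43
RPM_B = 8364/43

8364/43


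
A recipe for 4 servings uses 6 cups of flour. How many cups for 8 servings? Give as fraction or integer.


Original: 6 cups for 4 servings
Target servings = 8
Scaling factor = 8/4
New amount = 6 * 8/4
= 48/4
= 12 cups

12


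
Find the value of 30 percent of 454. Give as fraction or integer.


Compute 30% of 454
Convert percentage: 30% = 30/100
Multiply: 454 * 30/100
= 13620/100
= 681/5

681/5


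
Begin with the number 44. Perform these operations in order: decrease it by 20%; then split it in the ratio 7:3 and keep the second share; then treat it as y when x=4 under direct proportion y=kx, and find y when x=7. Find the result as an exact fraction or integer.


Start with 44.
Step 1: Decrease by 20%: 44 * 80/100 = 176/5
Step 2: Split 7:3, second share = 176/5 * 3/10 = 264/25
Step 3: Direct prop: k = (264/25)/4; new y = k*7 = 264/25*7/4 = 462/25
Final result = 462/25

462/25


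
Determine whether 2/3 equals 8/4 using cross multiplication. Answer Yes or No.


Cross multiply to check 2/3 = 8/4
Left cross product: 2 * 4 = 8
Right cross product: 3 * 8 = 24
8 != 24
Not equal, so proportions differ => No

No


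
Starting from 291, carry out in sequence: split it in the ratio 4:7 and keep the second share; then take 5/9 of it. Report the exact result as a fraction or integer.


Start with 291.
Step 1: Split 4:7, second share = 291 * 7/11 = 2037/11
Step 2: Take 5/9: 2037/11 * 5/9 = 3395/33
Final result = 3395/33

3395/33


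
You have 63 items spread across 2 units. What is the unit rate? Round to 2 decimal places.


Total items = 63
Number of units = 2
Unit rate = 63 / 2
= 31.50 items per unit

31.50


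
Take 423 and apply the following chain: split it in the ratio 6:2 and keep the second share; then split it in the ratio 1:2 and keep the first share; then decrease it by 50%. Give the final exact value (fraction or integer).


Start with 423.
Step 1: Split 6:2, second share = 423 * 2/8 = 423/4
Step 2: Split 1:2, first share = 423/4 * 1/3 = 141/4
Step 3: Decrease by 50%: 141/4 * 50/100 = 141/8
Final result = 141/8

141/8


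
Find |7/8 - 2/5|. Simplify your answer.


Simplify: 7/8 = 7/8 and 2/5 = 2/5
Find common denominator: LCD = 40
Convert: 35/40 and 16/40
Difference = |35 - 16|/40 = 19/40
Simplified = 19/40

19/40


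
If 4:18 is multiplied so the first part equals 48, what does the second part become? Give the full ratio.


Original ratio: 4:18
First term target: 48
Scale factor = 48 / 4 = 12
Multiply second term: 18 * 12 = 216
Equivalent ratio = 48:216

48:216


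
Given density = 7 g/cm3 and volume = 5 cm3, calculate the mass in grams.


Using mass = density * volume
Density = 7 g/cm3
Volume = 5 cm3
Mass = 7 * 5
= 35 g

35


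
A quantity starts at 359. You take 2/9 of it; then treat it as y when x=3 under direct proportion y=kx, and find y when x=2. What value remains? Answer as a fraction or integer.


Start with 359.
Step 1: Take 2/9: 359 * 2/9 = 718/9
Step 2: Direct prop: k = (718/9)/3; new y = k*2 = 718/9*2/3 = 1436/27
Final result = 1436/27

1436/27


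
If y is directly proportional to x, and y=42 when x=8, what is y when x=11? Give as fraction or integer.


Direct proportion: y = kx
Find k: k = 42/8 = 21/4
Compute y at x=11: y = 21/4 * 11
y = 231/4

231/4


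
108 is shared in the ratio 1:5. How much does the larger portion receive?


Total parts = 1 + 5 = 6
Value per part = 108 / 6 = 18
First share = 1 * 18 = 18
Second share = 5 * 18 = 90
Larger share = 90

90


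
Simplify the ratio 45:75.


Find GCD(45, 75)
GCD = 15
Divide both by 15: 45/15 = 3, 75/15 = 5
Simplified ratio = 3:5

3:5


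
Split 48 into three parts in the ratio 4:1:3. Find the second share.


Ratio = 4:1:3
Total parts = 4 + 1 + 3 = 8
Value per part = 48 / 8 = 6
First share = 4 * 6 = 24
Middle share = 1 * 6 = 6
Third share = 3 * 6 = 18

6


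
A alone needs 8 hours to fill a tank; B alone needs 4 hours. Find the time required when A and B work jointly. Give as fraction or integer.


Rate of A = 1/8 job per hour
Rate of B = 1/4 job per hour
Combined rate = 1/8 + 1/4
Find common denominator: (4 + 8)/(8*4) = 12/32
Combined rate = 3/8 job per hour
Time together = 1 / (3/8) = 8/3 hours

8/3


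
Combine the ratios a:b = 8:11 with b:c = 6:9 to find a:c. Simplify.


Given a:b = 8:11 and b:c = 6:9
Make b consistent. Multiply first ratio by 6: a:b = 48:66
Multiply second ratio by 11: b:c = 66:99
Now b = 66 in both, so a:b:c = 48:66:99
Therefore a:c = 48:99
Simplify by GCD: a:c = 16:33

16:33


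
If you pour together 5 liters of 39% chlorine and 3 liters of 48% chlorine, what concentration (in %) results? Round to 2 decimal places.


Solute in mixture 1 = 39% of 5 L = 5*39/100 = 39/20 L
Solute in mixture 2 = 48% of 3 L = 3*48/100 = 36/25 L
Total solute = 39/20 + 36/25 = 339/100 L
Total volume = 5 + 3 = 8 L
Final concentration = 339/100/8 * 100 = 42.38%

42.38


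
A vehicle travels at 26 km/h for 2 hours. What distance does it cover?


Using distance = speed * time
Speed = 26 km/h
Time = 2 hours
Distance = 26 * 2
= 52 km

52


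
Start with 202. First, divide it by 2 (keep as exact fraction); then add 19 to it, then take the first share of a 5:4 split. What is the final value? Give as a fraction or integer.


Start with 202.
Step 1: Divide by 2: 202 / 2 = 101
Step 2: Add 19: 101+19=120; split 5:4 first = 120*5/9 = 200/3
Final result = 200/3

200/3


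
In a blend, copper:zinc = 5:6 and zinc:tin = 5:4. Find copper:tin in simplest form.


Given a:b = 5:6 and b:c = 5:4
Make b consistent. Multiply first ratio by 5: a:b = 25:30
Multiply second ratio by 6: b:c = 30:24
Now b = 30 in both, so a:b:c = 25:30:24
Therefore a:c = 25:24
Simplify by GCD: a:c = 25:24

25:24


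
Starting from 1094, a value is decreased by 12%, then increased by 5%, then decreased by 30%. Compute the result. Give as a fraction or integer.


Start: 1094
Step 1: decrease by 12% => multiply by 88/100
  1094 * 88/100 = 24068/25
Step 2: increase by 5% => multiply by 105/100
  24068/25 * 105/100 = 126357/125
Step 3: decrease by 30% => multiply by 70/100
  126357/125 * 70/100 = 884499/1250
Final value = 884499/1250

884499/1250


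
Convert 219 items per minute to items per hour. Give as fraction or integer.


Converting from per minute to per hour
Rate = 219 items per minute
Multiply by 60: 219 * 60
= 13140 items per hour

13140


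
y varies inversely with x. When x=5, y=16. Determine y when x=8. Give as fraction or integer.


Inverse proportion: y = k/x
Find k: k = 5 * 16 = 80
Compute y at x=8: y = 80/8
y = 10

10


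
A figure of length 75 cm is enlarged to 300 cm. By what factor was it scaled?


Original length = 75 cm
Scaled length = 300 cm
Scale factor = 300 / 75
= 4

4


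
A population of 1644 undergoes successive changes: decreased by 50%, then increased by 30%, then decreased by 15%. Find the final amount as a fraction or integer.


Start: 1644
Step 1: decrease by 50% => multiply by 50/100
  1644 * 50/100 = 822
Step 2: increase by 30% => multiply by 130/100
  822 * 130/100 = 5343/5
Step 3: decrease by 15% => multiply by 85/100
  5343/5 * 85/100 = 90831/100
Final value = 90831/100

90831/100


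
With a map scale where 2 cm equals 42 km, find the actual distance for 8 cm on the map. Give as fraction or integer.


Map scale: 2 cm = 42 km
Measured distance on map = 8 cm
Set up proportion: 8 * 42 / 2
= 336 / 2
= 168 km

168


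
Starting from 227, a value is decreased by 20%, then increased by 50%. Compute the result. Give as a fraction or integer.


Start: 227
Step 1: decrease by 20% => multiply by 80/100
  227 * 80/100 = 908/5
Step 2: increase by 50% => multiply by 150/100
  908/5 * 150/100 = 1362/5
Final value = 1362/5

1362/5


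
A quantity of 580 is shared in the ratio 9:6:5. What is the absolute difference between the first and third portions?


Total parts = 9 + 6 + 5 = 20
Value per part = 580 / 20 = 29
Shares: 9*29=261, 6*29=174, 5*29=145
First share = 261, third share = 145
Difference = |261 - 145| = 116

116


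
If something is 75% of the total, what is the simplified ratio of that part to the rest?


Part = 75%, Remainder = 25%
Ratio = 75:25
GCD(75, 25) = 25
Simplify: 3:1 = 3:1

3:1


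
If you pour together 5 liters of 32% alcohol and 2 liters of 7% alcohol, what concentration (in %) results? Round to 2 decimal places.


Solute in mixture 1 = 32% of 5 L = 5*32/100 = 8/5 L
Solute in mixture 2 = 7% of 2 L = 2*7/100 = 7/50 L
Total solute = 8/5 + 7/50 = 87/50 L
Total volume = 5 + 2 = 7 L
Final concentration = 87/50/7 * 100 = 24.86%

24.86


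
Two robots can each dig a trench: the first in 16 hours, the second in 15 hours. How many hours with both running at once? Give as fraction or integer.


Rate of A = 1/16 job per hour
Rate of B = 1/15 job per hour
Combined rate = 1/16 + 1/15
Find common denominator: (15 + 16)/(16*15) = 31/240
Combined rate = 31/240 job per hour
Time together = 1 / (31/240) = 240/31 hours

240/31


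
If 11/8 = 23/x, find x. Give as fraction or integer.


Setting up: 11/8 = 23/x
Cross multiply: 11 * x = 8 * 23
11x = 184
x = 184/11
x = 184/11

184/11


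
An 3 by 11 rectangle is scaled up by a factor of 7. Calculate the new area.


Original dimensions: 3 x 11
Enlargement factor = 7
New width = 3 * 7 = 21
New height = 11 * 7 = 77
New area = 21 * 77 = 1617

1617


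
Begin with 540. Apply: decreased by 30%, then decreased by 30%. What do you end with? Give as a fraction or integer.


Start: 540
Step 1: decrease by 30% => multiply by 70/100
  540 * 70/100 = 378
Step 2: decrease by 30% => multiply by 70/100
  378 * 70/100 = 1323/5
Final value = 1323/5

1323/5


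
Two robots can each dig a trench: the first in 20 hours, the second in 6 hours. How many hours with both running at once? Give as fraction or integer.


Rate of A = 1/20 job per hour
Rate of B = 1/6 job per hour
Combined rate = 1/20 + 1/6
Find common denominator: (6 + 20)/(20*6) = 26/120
Combined rate = 13/60 job per hour
Time together = 1 / (13/60) = 60/13 hours

60/13


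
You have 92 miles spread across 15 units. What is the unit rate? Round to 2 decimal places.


Total miles = 92
Number of units = 15
Unit rate = 92 / 15
= 6.13 miles per unit

6.13


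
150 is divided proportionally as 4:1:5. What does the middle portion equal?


Ratio = 4:1:5
Total parts = 4 + 1 + 5 = 10
Value per part = 150 / 10 = 15
First share = 4 * 15 = 60
Middle share = 1 * 15 = 15
Third share = 5 * 15 = 75

15


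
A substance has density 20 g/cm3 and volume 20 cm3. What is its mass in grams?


Using mass = density * volume
Density = 20 g/cm3
Volume = 20 cm3
Mass = 20 * 20
= 400 g

400


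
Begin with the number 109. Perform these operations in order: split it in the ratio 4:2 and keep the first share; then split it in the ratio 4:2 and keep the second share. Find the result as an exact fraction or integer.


Start with 109.
Step 1: Split 4:2, first share = 109 * 4/6 = 218/3
Step 2: Split 4:2, second share = 218/3 * 2/6 = 218/9
Final result = 218/9

218/9


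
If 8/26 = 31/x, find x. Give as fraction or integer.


Setting up: 8/26 = 31/x
Cross multiply: 8 * x = 26 * 31
8x = 806
x = 806/8
x = 403/4

403/4


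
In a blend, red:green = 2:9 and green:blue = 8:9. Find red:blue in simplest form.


Given a:b = 2:9 and b:c = 8:9
Make b consistent. Multiply first ratio by 8: a:b = 16:72
Multiply second ratio by 9: b:c = 72:81
Now b = 72 in both, so a:b:c = 16:72:81
Therefore a:c = 16:81
Simplify by GCD: a:c = 16:81

16:81


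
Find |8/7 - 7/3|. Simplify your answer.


Simplify: 8/7 = 8/7 and 7/3 = 7/3
Find common denominator: LCD = 21
Convert: 24/21 and 49/21
Difference = |24 - 49|/21 = 25/21
Simplified = 25/21

25/21


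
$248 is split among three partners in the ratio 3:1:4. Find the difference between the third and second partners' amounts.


Total parts = 3 + 1 + 4 = 8
Value per part = 248 / 8 = 31
Shares: 3*31=93, 1*31=31, 4*31=124
Third share = 124, second share = 31
Difference = |124 - 31| = 93

93


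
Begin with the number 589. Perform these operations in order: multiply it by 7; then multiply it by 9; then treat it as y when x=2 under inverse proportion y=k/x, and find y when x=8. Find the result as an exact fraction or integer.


Start with 589.
Step 1: Multiply by 7: 589 * 7 = 4123
Step 2: Multiply by 9: 4123 * 9 = 37107
Step 3: Inverse prop: k = (37107)*2; new y = k/8 = 37107*2/8 = 37107/4
Final result = 37107/4

37107/4


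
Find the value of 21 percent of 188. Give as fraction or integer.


Compute 21% of 188
Convert percentage: 21% = 21/100
Multiply: 188 * 21/100
= 3948/100
= 987/25

987/25


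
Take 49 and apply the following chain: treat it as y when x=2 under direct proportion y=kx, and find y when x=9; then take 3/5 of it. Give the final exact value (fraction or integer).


Start with 49.
Step 1: Direct prop: k = (49)/2; new y = k*9 = 49*9/2 = 441/2
Step 2: Take 3/5: 441/2 * 3/5 = 1323/10
Final result = 1323/10

1323/10


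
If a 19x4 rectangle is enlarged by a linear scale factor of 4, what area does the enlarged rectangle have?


Original dimensions: 19 x 4
Enlargement factor = 4
New width = 19 * 4 = 76
New height = 4 * 4 = 16
New area = 76 * 16 = 1216

1216


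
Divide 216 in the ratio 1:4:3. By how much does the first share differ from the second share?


Total parts = 1 + 4 + 3 = 8
Value per part = 216 / 8 = 27
Shares: 1*27=27, 4*27=108, 3*27=81
First share = 27, second share = 108
Difference = |27 - 108| = 81

81


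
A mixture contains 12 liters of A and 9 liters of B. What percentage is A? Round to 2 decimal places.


Volume of A = 12 L
Volume of B = 9 L
Total volume = 12 + 9 = 21 L
Percentage of A = (12/21) * 100
= 57.14%

57.14


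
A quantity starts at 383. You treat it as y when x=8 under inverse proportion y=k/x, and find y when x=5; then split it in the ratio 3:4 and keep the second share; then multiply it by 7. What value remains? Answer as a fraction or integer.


Start with 383.
Step 1: Inverse prop: k = (383)*8; new y = k/5 = 383*8/5 = 3064/5
Step 2: Split 3:4, second share = 3064/5 * 4/7 = 12256/35
Step 3: Multiply by 7: 12256/35 * 7 = 12256/5
Final result = 12256/5

12256/5


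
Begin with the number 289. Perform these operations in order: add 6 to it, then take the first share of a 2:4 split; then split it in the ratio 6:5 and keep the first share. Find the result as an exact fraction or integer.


Start with 289.
Step 1: Add 6: 289+6=295; split 2:4 first = 295*2/6 = 295/3
Step 2: Split 6:5, first share = 295/3 * 6/11 = 590/11
Final result = 590/11

590/11


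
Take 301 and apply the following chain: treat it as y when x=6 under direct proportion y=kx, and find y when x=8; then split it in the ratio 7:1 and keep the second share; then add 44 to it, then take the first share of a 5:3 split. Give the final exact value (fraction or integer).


Start with 301.
Step 1: Direct prop: k = (301)/6; new y = k*8 = 301*8/6 = 1204/3
Step 2: Split 7:1, second share = 1204/3 * 1/8 = 301/6
Step 3: Add 44: 301/6+44=565/6; split 5:3 first = 565/6*5/8 = 2825/48
Final result = 2825/48

2825/48


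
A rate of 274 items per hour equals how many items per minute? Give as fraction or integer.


Converting from per hour to per minute
Rate = 274 items per hour
Divide by 60: 274/60
= 137/30 items per minute

137/30


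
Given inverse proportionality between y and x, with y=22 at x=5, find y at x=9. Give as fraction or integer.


Inverse proportion: y = k/x
Find k: k = 5 * 22 = 110
Compute y at x=9: y = 110/9
y = 110/9

110/9


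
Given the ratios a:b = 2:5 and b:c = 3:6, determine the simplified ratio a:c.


Given a:b = 2:5 and b:c = 3:6
Make b consistent. Multiply first ratio by 3: a:b = 6:15
Multiply second ratio by 5: b:c = 15:30
Now b = 15 in both, so a:b:c = 6:15:30
Therefore a:c = 6:30
Simplify by GCD: a:c = 1:5

1:5


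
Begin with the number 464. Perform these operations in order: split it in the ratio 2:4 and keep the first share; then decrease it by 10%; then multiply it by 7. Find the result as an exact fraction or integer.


Start with 464.
Step 1: Split 2:4, first share = 464 * 2/6 = 464/3
Step 2: Decrease by 10%: 464/3 * 90/100 = 696/5
Step 3: Multiply by 7: 696/5 * 7 = 4872/5
Final result = 4872/5

4872/5


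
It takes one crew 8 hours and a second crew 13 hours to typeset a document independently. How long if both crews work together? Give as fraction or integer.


Rate of A = 1/8 job per hour
Rate of B = 1/13 job per hour
Combined rate = 1/8 + 1/13
Find common denominator: (13 + 8)/(8*13) = 21/104
Combined rate = 21/104 job per hour
Time together = 1 / (21/104) = 104/21 hours

104/21


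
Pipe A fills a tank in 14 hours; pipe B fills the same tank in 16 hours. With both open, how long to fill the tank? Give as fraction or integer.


Rate of A = 1/14 job per hour
Rate of B = 1/16 job per hour
Combined rate = 1/14 + 1/16
Find common denominator: (16 + 14)/(14*16) = 30/224
Combined rate = 15/112 job per hour
Time together = 1 / (15/112) = 112/15 hours

112/15


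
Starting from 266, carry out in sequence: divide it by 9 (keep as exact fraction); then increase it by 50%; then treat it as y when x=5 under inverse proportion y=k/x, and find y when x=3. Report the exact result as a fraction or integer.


Start with 266.
Step 1: Divide by 9: 266 / 9 = 266/9
Step 2: Increase by 50%: 266/9 * 150/100 = 133/3
Step 3: Inverse prop: k = (133/3)*5; new y = k/3 = 133/3*5/3 = 665/9
Final result = 665/9

665/9


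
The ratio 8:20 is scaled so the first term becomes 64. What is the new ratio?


Original ratio: 8:20
First term target: 64
Scale factor = 64 / 8 = 8
Multiply second term: 20 * 8 = 160
Equivalent ratio = 64:160

64:160


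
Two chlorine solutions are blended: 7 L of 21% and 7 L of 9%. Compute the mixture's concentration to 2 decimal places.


Solute in mixture 1 = 21% of 7 L = 7*21/100 = 147/100 L
Solute in mixture 2 = 9% of 7 L = 7*9/100 = 63/100 L
Total solute = 147/100 + 63/100 = 21/10 L
Total volume = 7 + 7 = 14 L
Final concentration = 21/10/14 * 100 = 15.00%

15.00


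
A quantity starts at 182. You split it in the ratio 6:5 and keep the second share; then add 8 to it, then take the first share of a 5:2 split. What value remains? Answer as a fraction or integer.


Start with 182.
Step 1: Split 6:5, second share = 182 * 5/11 = 910/11
Step 2: Add 8: 910/11+8=998/11; split 5:2 first = 998/11*5/7 = 4990/77
Final result = 4990/77

4990/77


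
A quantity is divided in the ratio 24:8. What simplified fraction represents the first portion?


Total parts = 24 + 8 = 32
First part fraction = 24/32
Simplify: 24/32 = 3/4

3/4


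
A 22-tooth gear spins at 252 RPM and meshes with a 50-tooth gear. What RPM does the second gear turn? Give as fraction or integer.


Gear ratio: teeth_A * RPM_A = teeth_B * RPM_B
22 * 252 = 50 * RPM_B
5544 = 50 * RPM_B
RPM_B = 5544 / 50
RPM_B = 2772/25

2772/25


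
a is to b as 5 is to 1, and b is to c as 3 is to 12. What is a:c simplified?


Given a:b = 5:1 and b:c = 3:12
Make b consistent. Multiply first ratio by 3: a:b = 15:3
Multiply second ratio by 1: b:c = 3:12
Now b = 3 in both, so a:b:c = 15:3:12
Therefore a:c = 15:12
Simplify by GCD: a:c = 5:4

5:4


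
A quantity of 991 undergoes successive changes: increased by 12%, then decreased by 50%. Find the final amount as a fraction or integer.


Start: 991
Step 1: increase by 12% => multiply by 112/100
  991 * 112/100 = 27748/25
Step 2: decrease by 50% => multiply by 50/100
  27748/25 * 50/100 = 13874/25
Final value = 13874/25

13874/25


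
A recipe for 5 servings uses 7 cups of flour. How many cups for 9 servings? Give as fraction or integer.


Original: 7 cups for 5 servings
Target servings = 9
Scaling factor = 9/5
New amount = 7 * 9/5
= 63/5
= 63/5 cups

63/5


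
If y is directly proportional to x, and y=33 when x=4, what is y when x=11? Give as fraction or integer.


Direct proportion: y = kx
Find k: k = 33/4 = 33/4
Compute y at x=11: y = 33/4 * 11
y = 363/4

363/4


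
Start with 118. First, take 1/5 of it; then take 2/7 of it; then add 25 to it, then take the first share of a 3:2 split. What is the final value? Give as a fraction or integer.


Start with 118.
Step 1: Take 1/5: 118 * 1/5 = 118/5
Step 2: Take 2/7: 118/5 * 2/7 = 236/35
Step 3: Add 25: 236/35+25=1111/35; split 3:2 first = 1111/35*3/5 = 3333/175
Final result = 3333/175

3333/175


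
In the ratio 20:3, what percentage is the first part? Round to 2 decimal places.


Total parts = 20 + 3 = 23
First part fraction = 20/23
Percentage = (20/23) * 100
= 0.869565 * 100
= 86.96%

86.96


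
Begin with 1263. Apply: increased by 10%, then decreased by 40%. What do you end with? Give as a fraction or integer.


Start: 1263
Step 1: increase by 10% => multiply by 110/100
  1263 * 110/100 = 13893/10
Step 2: decrease by 40% => multiply by 60/100
  13893/10 * 60/100 = 41679/50
Final value = 41679/50

41679/50


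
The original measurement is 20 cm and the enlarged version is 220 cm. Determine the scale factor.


Original length = 20 cm
Scaled length = 220 cm
Scale factor = 220 / 20
= 11

11


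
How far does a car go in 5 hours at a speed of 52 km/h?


Using distance = speed * time
Speed = 52 km/h
Time = 5 hours
Distance = 52 * 5
= 260 km

260


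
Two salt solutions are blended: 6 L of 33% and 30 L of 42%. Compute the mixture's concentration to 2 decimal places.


Solute in mixture 1 = 33% of 6 L = 6*33/100 = 99/50 L
Solute in mixture 2 = 42% of 30 L = 30*42/100 = 63/5 L
Total solute = 99/50 + 63/5 = 729/50 L
Total volume = 6 + 30 = 36 L
Final concentration = 729/50/36 * 100 = 40.50%

40.50
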